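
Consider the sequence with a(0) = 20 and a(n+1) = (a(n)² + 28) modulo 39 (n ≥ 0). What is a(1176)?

a(0) = 20, a(1) = 38, a(2) = 29, a(3) = 11, a(4) = 32, a(5) = 38.
Since a(5) = a(1) = 38, the sequence is eventually periodic: after a pre-period of length 1 it cycles with period 4.
For n ≥ 1, a(n) depends only on (n - 1) mod 4. (1176 - 1) mod 4 = 3, so a(1176) = a(4) = 32.

32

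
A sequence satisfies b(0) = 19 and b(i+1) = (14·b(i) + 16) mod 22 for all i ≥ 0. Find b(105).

8

We have b(0) = 19,  b(1) = 18,  b(2) = 4,  b(3) = 6,  b(4) = 12,  b(5) = 8,  b(6) = 18.
Since b(6) = b(1) = 18, the sequence is eventually periodic: after a pre-period of length 1 it cycles with period 5.
For i ≥ 1, b(i) depends only on (i - 1) mod 5. (105 - 1) mod 5 = 4, so b(105) = b(5) = 8.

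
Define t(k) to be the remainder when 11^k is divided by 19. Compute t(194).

We have t(1) = 11,  t(2) = 7,  t(3) = 1,  t(4) = 11.
The sequence repeats with period 3.
So t(194) = t(1 + ((194-1) mod 3)) = t(2) = 7.

7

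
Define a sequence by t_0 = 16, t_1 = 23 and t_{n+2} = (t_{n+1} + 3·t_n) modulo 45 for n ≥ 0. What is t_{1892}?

8

Computing terms: t_0 = 16,  t_1 = 23,  t_2 = 26,  t_3 = 5,  t_4 = 38,  t_5 = 8,  t_6 = 32,  t_7 = 11,  t_8 = 17,  t_9 = 5,  t_{10} = 11,  t_{11} = 26,  t_{12} = 14,  t_{13} = 2,  t_{14} = 44,  t_{15} = 5,  t_{16} = 2,  t_{17} = 17,  t_{18} = 23,  t_{19} = 29,  t_{20} = 8,  t_{21} = 5,  t_{22} = 29,  t_{23} = 44,  t_{24} = 41,  t_{25} = 38,  t_{26} = 26,  t_{27} = 5.
Since (t_{26}, t_{27}) = (t_2, t_3) = (26, 5) (two consecutive terms determine the rest), the sequence is eventually periodic: after a pre-period of length 2 it cycles with period 24.
For n ≥ 2, t_n depends only on (n - 2) mod 24. (1892 - 2) mod 24 = 18, so t_{1892} = t_{20} = 8.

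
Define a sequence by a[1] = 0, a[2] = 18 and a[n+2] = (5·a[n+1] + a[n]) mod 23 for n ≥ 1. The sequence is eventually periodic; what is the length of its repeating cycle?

We have a[1] = 0; a[2] = 18; a[3] = 21; a[4] = 8; a[5] = 15; a[6] = 14; a[7] = 16; a[8] = 2; a[9] = 3; a[10] = 17; a[11] = 19; a[12] = 20; a[13] = 4; a[14] = 17; a[15] = 20; a[16] = 2; a[17] = 7; a[18] = 14; a[19] = 8; a[20] = 8; a[21] = 2; a[22] = 18; a[23] = 0; a[24] = 18.
The sequence repeats with period 22.

22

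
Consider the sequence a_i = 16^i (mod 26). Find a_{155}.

Computing terms: a_0 = 1, a_1 = 16, a_2 = 22, a_3 = 14, a_4 = 16.
Since a_4 = a_1 = 16, the sequence is eventually periodic: after a pre-period of length 1 it cycles with period 3.
For i ≥ 1, a_i depends only on (i - 1) mod 3. (155 - 1) mod 3 = 1, so a_{155} = a_2 = 22.

22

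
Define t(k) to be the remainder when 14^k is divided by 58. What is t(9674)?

Computing terms: t(0) = 1; t(1) = 14; t(2) = 22; t(3) = 18; t(4) = 20; t(5) = 48; t(6) = 34; t(7) = 12; t(8) = 52; t(9) = 32; t(10) = 42; t(11) = 8; t(12) = 54; t(13) = 2; t(14) = 28; t(15) = 44; t(16) = 36; t(17) = 40; t(18) = 38; t(19) = 10; t(20) = 24; t(21) = 46; t(22) = 6; t(23) = 26; t(24) = 16; t(25) = 50; t(26) = 4; t(27) = 56; t(28) = 30; t(29) = 14.
Since t(29) = t(1) = 14, the sequence is eventually periodic: after a pre-period of length 1 it cycles with period 28.
For k ≥ 1, t(k) depends only on (k - 1) mod 28. (9674 - 1) mod 28 = 13, so t(9674) = t(14) = 28.

28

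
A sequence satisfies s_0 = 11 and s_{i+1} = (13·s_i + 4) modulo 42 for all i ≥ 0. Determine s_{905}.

Listing terms: s_0 = 11,  s_1 = 21,  s_2 = 25,  s_3 = 35,  s_4 = 39,  s_5 = 7,  s_6 = 11.
The sequence repeats with period 6.
So s_{905} = s_{0 + ((905-0) mod 6)} = s_5 = 7.

7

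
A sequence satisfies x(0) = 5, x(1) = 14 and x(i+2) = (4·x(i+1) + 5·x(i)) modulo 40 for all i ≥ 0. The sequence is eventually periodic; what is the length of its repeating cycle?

We have x(0) = 5, x(1) = 14, x(2) = 1, x(3) = 34, x(4) = 21, x(5) = 14, x(6) = 1.
Since (x(5), x(6)) = (x(1), x(2)) = (14, 1) (two consecutive terms determine the rest), the sequence is eventually periodic: after a pre-period of length 1 it cycles with period 4.

4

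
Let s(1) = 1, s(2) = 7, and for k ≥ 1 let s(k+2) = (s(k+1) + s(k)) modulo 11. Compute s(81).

1

Listing terms: s(1) = 1; s(2) = 7; s(3) = 8; s(4) = 4; s(5) = 1; s(6) = 5; s(7) = 6; s(8) = 0; s(9) = 6; s(10) = 6; s(11) = 1; s(12) = 7.
Since (s(11), s(12)) = (s(1), s(2)) = (1, 7) (two consecutive terms determine the rest), the sequence is periodic with period 10.
(81 - 1) mod 10 = 0, so s(81) = s(1) = 1.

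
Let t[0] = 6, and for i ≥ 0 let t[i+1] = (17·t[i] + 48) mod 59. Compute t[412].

0

Computing terms: t[0] = 6, t[1] = 32, t[2] = 2, t[3] = 23, t[4] = 26, t[5] = 18, t[6] = 0, t[7] = 48, t[8] = 38, t[9] = 45, t[10] = 46, t[11] = 4, t[12] = 57, t[13] = 14, t[14] = 50, t[15] = 13, t[16] = 33, t[17] = 19, t[18] = 17, t[19] = 42, t[20] = 54, t[21] = 22, t[22] = 9, t[23] = 24, t[24] = 43, t[25] = 12, t[26] = 16, t[27] = 25, t[28] = 1, t[29] = 6.
The sequence repeats with period 29.
So t[412] = t[0 + ((412-0) mod 29)] = t[6] = 0.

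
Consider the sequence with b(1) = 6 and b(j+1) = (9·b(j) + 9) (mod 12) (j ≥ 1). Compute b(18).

Listing terms: b(1) = 6, b(2) = 3, b(3) = 0, b(4) = 9, b(5) = 6.
The sequence repeats with period 4.
(18 - 1) mod 4 = 1, so b(18) = b(2) = 3.

3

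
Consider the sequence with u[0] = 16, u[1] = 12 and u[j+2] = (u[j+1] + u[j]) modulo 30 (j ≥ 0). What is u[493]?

We have u[0] = 16; u[1] = 12; u[2] = 28; u[3] = 10; u[4] = 8; u[5] = 18; u[6] = 26; u[7] = 14; u[8] = 10; u[9] = 24; u[10] = 4; u[11] = 28; u[12] = 2; u[13] = 0; u[14] = 2; u[15] = 2; u[16] = 4; u[17] = 6; u[18] = 10; u[19] = 16; u[20] = 26; u[21] = 12; u[22] = 8; u[23] = 20; u[24] = 28; u[25] = 18; u[26] = 16; u[27] = 4; u[28] = 20; u[29] = 24; u[30] = 14; u[31] = 8; u[32] = 22; u[33] = 0; u[34] = 22; u[35] = 22; u[36] = 14; u[37] = 6; u[38] = 20; u[39] = 26; u[40] = 16; u[41] = 12.
The sequence repeats with period 40.
So u[493] = u[0 + ((493-0) mod 40)] = u[13] = 0.

0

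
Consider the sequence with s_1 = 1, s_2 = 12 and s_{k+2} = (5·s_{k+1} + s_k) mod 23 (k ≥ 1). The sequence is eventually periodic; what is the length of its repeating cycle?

22

Computing terms: s_1 = 1,  s_2 = 12,  s_3 = 15,  s_4 = 18,  s_5 = 13,  s_6 = 14,  s_7 = 14,  s_8 = 15,  s_9 = 20,  s_{10} = 0,  s_{11} = 20,  s_{12} = 8,  s_{13} = 14,  s_{14} = 9,  s_{15} = 13,  s_{16} = 5,  s_{17} = 15,  s_{18} = 11,  s_{19} = 1,  s_{20} = 16,  s_{21} = 12,  s_{22} = 7,  s_{23} = 1,  s_{24} = 12.
The sequence repeats with period 22.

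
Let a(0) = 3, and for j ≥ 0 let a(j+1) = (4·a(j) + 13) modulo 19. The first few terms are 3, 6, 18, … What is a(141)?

13

We have a(0) = 3,  a(1) = 6,  a(2) = 18,  a(3) = 9,  a(4) = 11,  a(5) = 0,  a(6) = 13,  a(7) = 8,  a(8) = 7,  a(9) = 3.
Since a(9) = a(0) = 3, the sequence is periodic with period 9.
So a(141) = a(0 + ((141-0) mod 9)) = a(6) = 13.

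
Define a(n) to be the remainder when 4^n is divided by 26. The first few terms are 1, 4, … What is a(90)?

14

Listing terms: a(0) = 1,  a(1) = 4,  a(2) = 16,  a(3) = 12,  a(4) = 22,  a(5) = 10,  a(6) = 14,  a(7) = 4.
Since a(7) = a(1) = 4, the sequence is eventually periodic: after a pre-period of length 1 it cycles with period 6.
For n ≥ 1, a(n) depends only on (n - 1) mod 6. (90 - 1) mod 6 = 5, so a(90) = a(6) = 14.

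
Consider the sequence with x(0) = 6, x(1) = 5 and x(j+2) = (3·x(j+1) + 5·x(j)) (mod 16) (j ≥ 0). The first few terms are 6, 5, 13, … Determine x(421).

We have x(0) = 6, x(1) = 5, x(2) = 13, x(3) = 0, x(4) = 1, x(5) = 3, x(6) = 14, x(7) = 9, x(8) = 1, x(9) = 0, x(10) = 5, x(11) = 15, x(12) = 6, x(13) = 13, x(14) = 5, x(15) = 0, x(16) = 9, x(17) = 11, x(18) = 14, x(19) = 1, x(20) = 9, x(21) = 0, x(22) = 13, x(23) = 7, x(24) = 6, x(25) = 5.
Since (x(24), x(25)) = (x(0), x(1)) = (6, 5) (two consecutive terms determine the rest), the sequence is periodic with period 24.
(421 - 0) mod 24 = 13, so x(421) = x(13) = 13.

13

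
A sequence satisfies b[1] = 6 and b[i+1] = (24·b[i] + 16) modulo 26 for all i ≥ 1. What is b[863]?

We have b[1] = 6,  b[2] = 4,  b[3] = 8,  b[4] = 0,  b[5] = 16,  b[6] = 10,  b[7] = 22,  b[8] = 24,  b[9] = 20,  b[10] = 2,  b[11] = 12,  b[12] = 18,  b[13] = 6.
Since b[13] = b[1] = 6, the sequence is periodic with period 12.
(863 - 1) mod 12 = 10, so b[863] = b[11] = 12.

12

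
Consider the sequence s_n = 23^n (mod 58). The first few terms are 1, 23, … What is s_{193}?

49

Computing terms: s_0 = 1,  s_1 = 23,  s_2 = 7,  s_3 = 45,  s_4 = 49,  s_5 = 25,  s_6 = 53,  s_7 = 1.
The sequence repeats with period 7.
(193 - 0) mod 7 = 4, so s_{193} = s_4 = 49.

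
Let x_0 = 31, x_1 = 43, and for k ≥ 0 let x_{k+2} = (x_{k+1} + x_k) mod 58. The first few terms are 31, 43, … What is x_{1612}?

We have x_0 = 31,  x_1 = 43,  x_2 = 16,  x_3 = 1,  x_4 = 17,  x_5 = 18,  x_6 = 35,  x_7 = 53,  x_8 = 30,  x_9 = 25,  x_{10} = 55,  x_{11} = 22,  x_{12} = 19,  x_{13} = 41,  x_{14} = 2,  x_{15} = 43,  x_{16} = 45,  x_{17} = 30,  x_{18} = 17,  x_{19} = 47,  x_{20} = 6,  x_{21} = 53,  x_{22} = 1,  x_{23} = 54,  x_{24} = 55,  x_{25} = 51,  x_{26} = 48,  x_{27} = 41,  x_{28} = 31,  x_{29} = 14,  x_{30} = 45,  x_{31} = 1,  x_{32} = 46,  x_{33} = 47,  x_{34} = 35,  x_{35} = 24,  x_{36} = 1,  x_{37} = 25,  x_{38} = 26,  x_{39} = 51,  x_{40} = 19,  x_{41} = 12,  x_{42} = 31,  x_{43} = 43.
The sequence repeats with period 42.
(1612 - 0) mod 42 = 16, so x_{1612} = x_{16} = 45.

45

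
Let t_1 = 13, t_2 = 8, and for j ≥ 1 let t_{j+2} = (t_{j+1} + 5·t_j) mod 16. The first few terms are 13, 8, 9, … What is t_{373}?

5

Computing terms: t_1 = 13, t_2 = 8, t_3 = 9, t_4 = 1, t_5 = 14, t_6 = 3, t_7 = 9, t_8 = 8, t_9 = 5, t_{10} = 13, t_{11} = 6, t_{12} = 7, t_{13} = 5, t_{14} = 8, t_{15} = 1, t_{16} = 9, t_{17} = 14, t_{18} = 11, t_{19} = 1, t_{20} = 8, t_{21} = 13, t_{22} = 5, t_{23} = 6, t_{24} = 15, t_{25} = 13, t_{26} = 8.
Since (t_{25}, t_{26}) = (t_1, t_2) = (13, 8) (two consecutive terms determine the rest), the sequence is periodic with period 24.
So t_{373} = t_{1 + ((373-1) mod 24)} = t_{13} = 5.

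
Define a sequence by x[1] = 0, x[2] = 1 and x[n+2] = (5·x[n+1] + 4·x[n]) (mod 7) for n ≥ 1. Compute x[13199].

x[1] = 0, x[2] = 1, x[3] = 5, x[4] = 1, x[5] = 4, x[6] = 3, x[7] = 3, x[8] = 6, x[9] = 0, x[10] = 3, x[11] = 1, x[12] = 3, x[13] = 5, x[14] = 2, x[15] = 2, x[16] = 4, x[17] = 0, x[18] = 2, x[19] = 3, x[20] = 2, x[21] = 1, x[22] = 6, x[23] = 6, x[24] = 5, x[25] = 0, x[26] = 6, x[27] = 2, x[28] = 6, x[29] = 3, x[30] = 4, x[31] = 4, x[32] = 1, x[33] = 0, x[34] = 4, x[35] = 6, x[36] = 4, x[37] = 2, x[38] = 5, x[39] = 5, x[40] = 3, x[41] = 0, x[42] = 5, x[43] = 4, x[44] = 5, x[45] = 6, x[46] = 1, x[47] = 1, x[48] = 2, x[49] = 0, x[50] = 1.
Since (x[49], x[50]) = (x[1], x[2]) = (0, 1) (two consecutive terms determine the rest), the sequence is periodic with period 48.
So x[13199] = x[1 + ((13199-1) mod 48)] = x[47] = 1.

1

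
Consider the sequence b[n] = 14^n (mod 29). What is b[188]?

Computing terms: b[1] = 14, b[2] = 22, b[3] = 18, b[4] = 20, b[5] = 19, b[6] = 5, b[7] = 12, b[8] = 23, b[9] = 3, b[10] = 13, b[11] = 8, b[12] = 25, b[13] = 2, b[14] = 28, b[15] = 15, b[16] = 7, b[17] = 11, b[18] = 9, b[19] = 10, b[20] = 24, b[21] = 17, b[22] = 6, b[23] = 26, b[24] = 16, b[25] = 21, b[26] = 4, b[27] = 27, b[28] = 1, b[29] = 14.
Since b[29] = b[1] = 14, the sequence is periodic with period 28.
(188 - 1) mod 28 = 19, so b[188] = b[20] = 24.

24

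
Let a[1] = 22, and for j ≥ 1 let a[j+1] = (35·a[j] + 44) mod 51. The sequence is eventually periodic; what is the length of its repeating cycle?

Computing terms: a[1] = 22, a[2] = 49, a[3] = 25, a[4] = 1, a[5] = 28, a[6] = 4, a[7] = 31, a[8] = 7, a[9] = 34, a[10] = 10, a[11] = 37, a[12] = 13, a[13] = 40, a[14] = 16, a[15] = 43, a[16] = 19, a[17] = 46, a[18] = 22.
Since a[18] = a[1] = 22, the sequence is periodic with period 17.

17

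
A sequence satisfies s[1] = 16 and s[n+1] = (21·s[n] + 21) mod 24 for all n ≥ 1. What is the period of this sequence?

We have s[1] = 16; s[2] = 21; s[3] = 6; s[4] = 3; s[5] = 12; s[6] = 9; s[7] = 18; s[8] = 15; s[9] = 0; s[10] = 21.
Since s[10] = s[2] = 21, the sequence is eventually periodic: after a pre-period of length 1 it cycles with period 8.

8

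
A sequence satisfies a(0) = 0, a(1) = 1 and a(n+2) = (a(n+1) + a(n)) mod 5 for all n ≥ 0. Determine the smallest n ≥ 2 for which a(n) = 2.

Listing terms: a(0) = 0,  a(1) = 1,  a(2) = 1,  a(3) = 2,  a(4) = 3,  a(5) = 0,  a(6) = 3,  a(7) = 3,  a(8) = 1,  a(9) = 4,  a(10) = 0,  a(11) = 4,  a(12) = 4,  a(13) = 3,  a(14) = 2,  a(15) = 0,  a(16) = 2,  a(17) = 2,  a(18) = 4,  a(19) = 1,  a(20) = 0,  a(21) = 1.
Since (a(20), a(21)) = (a(0), a(1)) = (0, 1) (two consecutive terms determine the rest), the sequence is periodic with period 20.
The value 2 first appears (with n ≥ 2) at a(3).

3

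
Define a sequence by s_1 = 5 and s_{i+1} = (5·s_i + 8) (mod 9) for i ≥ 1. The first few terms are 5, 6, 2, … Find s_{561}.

2

Listing terms: s_1 = 5, s_2 = 6, s_3 = 2, s_4 = 0, s_5 = 8, s_6 = 3, s_7 = 5.
The sequence repeats with period 6.
(561 - 1) mod 6 = 2, so s_{561} = s_3 = 2.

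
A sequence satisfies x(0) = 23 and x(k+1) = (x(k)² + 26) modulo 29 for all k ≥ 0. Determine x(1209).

Listing terms: x(0) = 23; x(1) = 4; x(2) = 13; x(3) = 21; x(4) = 3; x(5) = 6; x(6) = 4.
Since x(6) = x(1) = 4, the sequence is eventually periodic: after a pre-period of length 1 it cycles with period 5.
For k ≥ 1, x(k) depends only on (k - 1) mod 5. (1209 - 1) mod 5 = 3, so x(1209) = x(4) = 3.

3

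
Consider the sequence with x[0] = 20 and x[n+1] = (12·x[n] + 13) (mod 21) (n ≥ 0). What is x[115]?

1

x[0] = 20, x[1] = 1, x[2] = 4, x[3] = 19, x[4] = 10, x[5] = 7, x[6] = 13, x[7] = 1.
Since x[7] = x[1] = 1, the sequence is eventually periodic: after a pre-period of length 1 it cycles with period 6.
For n ≥ 1, x[n] depends only on (n - 1) mod 6. (115 - 1) mod 6 = 0, so x[115] = x[1] = 1.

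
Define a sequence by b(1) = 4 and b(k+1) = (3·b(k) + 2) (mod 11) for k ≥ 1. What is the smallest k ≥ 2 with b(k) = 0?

b(1) = 4,  b(2) = 3,  b(3) = 0,  b(4) = 2,  b(5) = 8,  b(6) = 4.
The sequence repeats with period 5.
The value 0 first appears (with k ≥ 2) at b(3).

3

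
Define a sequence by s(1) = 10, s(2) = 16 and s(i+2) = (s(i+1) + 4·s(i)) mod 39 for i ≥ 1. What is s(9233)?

19

Listing terms: s(1) = 10,  s(2) = 16,  s(3) = 17,  s(4) = 3,  s(5) = 32,  s(6) = 5,  s(7) = 16,  s(8) = 36,  s(9) = 22,  s(10) = 10,  s(11) = 20,  s(12) = 21,  s(13) = 23,  s(14) = 29,  s(15) = 4,  s(16) = 3,  s(17) = 19,  s(18) = 31,  s(19) = 29,  s(20) = 36,  s(21) = 35,  s(22) = 23,  s(23) = 7,  s(24) = 21,  s(25) = 10,  s(26) = 16.
Since (s(25), s(26)) = (s(1), s(2)) = (10, 16) (two consecutive terms determine the rest), the sequence is periodic with period 24.
(9233 - 1) mod 24 = 16, so s(9233) = s(17) = 19.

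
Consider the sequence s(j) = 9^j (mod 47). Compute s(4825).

36

s(0) = 1; s(1) = 9; s(2) = 34; s(3) = 24; s(4) = 28; s(5) = 17; s(6) = 12; s(7) = 14; s(8) = 32; s(9) = 6; s(10) = 7; s(11) = 16; s(12) = 3; s(13) = 27; s(14) = 8; s(15) = 25; s(16) = 37; s(17) = 4; s(18) = 36; s(19) = 42; s(20) = 2; s(21) = 18; s(22) = 21; s(23) = 1.
The sequence repeats with period 23.
So s(4825) = s(0 + ((4825-0) mod 23)) = s(18) = 36.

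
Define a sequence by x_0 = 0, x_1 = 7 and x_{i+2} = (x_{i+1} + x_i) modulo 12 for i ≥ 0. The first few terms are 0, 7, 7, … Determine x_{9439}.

7

Listing terms: x_0 = 0,  x_1 = 7,  x_2 = 7,  x_3 = 2,  x_4 = 9,  x_5 = 11,  x_6 = 8,  x_7 = 7,  x_8 = 3,  x_9 = 10,  x_{10} = 1,  x_{11} = 11,  x_{12} = 0,  x_{13} = 11,  x_{14} = 11,  x_{15} = 10,  x_{16} = 9,  x_{17} = 7,  x_{18} = 4,  x_{19} = 11,  x_{20} = 3,  x_{21} = 2,  x_{22} = 5,  x_{23} = 7,  x_{24} = 0,  x_{25} = 7.
Since (x_{24}, x_{25}) = (x_0, x_1) = (0, 7) (two consecutive terms determine the rest), the sequence is periodic with period 24.
So x_{9439} = x_{0 + ((9439-0) mod 24)} = x_7 = 7.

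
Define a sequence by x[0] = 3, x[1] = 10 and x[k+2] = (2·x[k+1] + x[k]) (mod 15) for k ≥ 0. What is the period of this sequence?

24

Listing terms: x[0] = 3; x[1] = 10; x[2] = 8; x[3] = 11; x[4] = 0; x[5] = 11; x[6] = 7; x[7] = 10; x[8] = 12; x[9] = 4; x[10] = 5; x[11] = 14; x[12] = 3; x[13] = 5; x[14] = 13; x[15] = 1; x[16] = 0; x[17] = 1; x[18] = 2; x[19] = 5; x[20] = 12; x[21] = 14; x[22] = 10; x[23] = 4; x[24] = 3; x[25] = 10.
The sequence repeats with period 24.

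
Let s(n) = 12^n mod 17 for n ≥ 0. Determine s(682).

s(0) = 1,  s(1) = 12,  s(2) = 8,  s(3) = 11,  s(4) = 13,  s(5) = 3,  s(6) = 2,  s(7) = 7,  s(8) = 16,  s(9) = 5,  s(10) = 9,  s(11) = 6,  s(12) = 4,  s(13) = 14,  s(14) = 15,  s(15) = 10,  s(16) = 1.
The sequence repeats with period 16.
So s(682) = s(0 + ((682-0) mod 16)) = s(10) = 9.

9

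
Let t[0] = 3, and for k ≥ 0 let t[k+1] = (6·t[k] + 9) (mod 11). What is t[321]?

t[0] = 3,  t[1] = 5,  t[2] = 6,  t[3] = 1,  t[4] = 4,  t[5] = 0,  t[6] = 9,  t[7] = 8,  t[8] = 2,  t[9] = 10,  t[10] = 3.
The sequence repeats with period 10.
(321 - 0) mod 10 = 1, so t[321] = t[1] = 5.

5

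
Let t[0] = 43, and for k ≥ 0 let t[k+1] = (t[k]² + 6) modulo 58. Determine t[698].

We have t[0] = 43; t[1] = 57; t[2] = 7; t[3] = 55; t[4] = 15; t[5] = 57.
Since t[5] = t[1] = 57, the sequence is eventually periodic: after a pre-period of length 1 it cycles with period 4.
For k ≥ 1, t[k] depends only on (k - 1) mod 4. (698 - 1) mod 4 = 1, so t[698] = t[2] = 7.

7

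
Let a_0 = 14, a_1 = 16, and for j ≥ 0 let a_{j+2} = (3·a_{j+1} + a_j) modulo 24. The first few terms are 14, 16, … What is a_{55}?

Listing terms: a_0 = 14,  a_1 = 16,  a_2 = 14,  a_3 = 10,  a_4 = 20,  a_5 = 22,  a_6 = 14,  a_7 = 16.
The sequence repeats with period 6.
So a_{55} = a_{0 + ((55-0) mod 6)} = a_1 = 16.

16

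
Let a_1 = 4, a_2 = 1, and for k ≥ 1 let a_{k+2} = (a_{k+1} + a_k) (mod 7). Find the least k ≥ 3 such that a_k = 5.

3

We have a_1 = 4; a_2 = 1; a_3 = 5; a_4 = 6; a_5 = 4; a_6 = 3; a_7 = 0; a_8 = 3; a_9 = 3; a_{10} = 6; a_{11} = 2; a_{12} = 1; a_{13} = 3; a_{14} = 4; a_{15} = 0; a_{16} = 4; a_{17} = 4; a_{18} = 1.
Since (a_{17}, a_{18}) = (a_1, a_2) = (4, 1) (two consecutive terms determine the rest), the sequence is periodic with period 16.
The value 5 first appears (with k ≥ 3) at a_3.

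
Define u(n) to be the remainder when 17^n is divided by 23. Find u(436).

Listing terms: u(0) = 1; u(1) = 17; u(2) = 13; u(3) = 14; u(4) = 8; u(5) = 21; u(6) = 12; u(7) = 20; u(8) = 18; u(9) = 7; u(10) = 4; u(11) = 22; u(12) = 6; u(13) = 10; u(14) = 9; u(15) = 15; u(16) = 2; u(17) = 11; u(18) = 3; u(19) = 5; u(20) = 16; u(21) = 19; u(22) = 1.
Since u(22) = u(0) = 1, the sequence is periodic with period 22.
(436 - 0) mod 22 = 18, so u(436) = u(18) = 3.

3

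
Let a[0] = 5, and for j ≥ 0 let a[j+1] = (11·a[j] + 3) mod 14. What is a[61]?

Computing terms: a[0] = 5, a[1] = 2, a[2] = 11, a[3] = 12, a[4] = 9, a[5] = 4, a[6] = 5.
The sequence repeats with period 6.
So a[61] = a[0 + ((61-0) mod 6)] = a[1] = 2.

2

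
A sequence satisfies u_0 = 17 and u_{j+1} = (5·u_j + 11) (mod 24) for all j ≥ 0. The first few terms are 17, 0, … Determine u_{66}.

u_0 = 17,  u_1 = 0,  u_2 = 11,  u_3 = 18,  u_4 = 5,  u_5 = 12,  u_6 = 23,  u_7 = 6,  u_8 = 17.
The sequence repeats with period 8.
So u_{66} = u_{0 + ((66-0) mod 8)} = u_2 = 11.

11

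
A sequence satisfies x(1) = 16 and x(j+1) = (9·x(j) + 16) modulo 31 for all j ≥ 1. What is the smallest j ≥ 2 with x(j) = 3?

13

We have x(1) = 16; x(2) = 5; x(3) = 30; x(4) = 7; x(5) = 17; x(6) = 14; x(7) = 18; x(8) = 23; x(9) = 6; x(10) = 8; x(11) = 26; x(12) = 2; x(13) = 3; x(14) = 12; x(15) = 0; x(16) = 16.
Since x(16) = x(1) = 16, the sequence is periodic with period 15.
The value 3 first appears (with j ≥ 2) at x(13).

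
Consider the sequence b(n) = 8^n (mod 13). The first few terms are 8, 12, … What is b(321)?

8

We have b(1) = 8, b(2) = 12, b(3) = 5, b(4) = 1, b(5) = 8.
Since b(5) = b(1) = 8, the sequence is periodic with period 4.
So b(321) = b(1 + ((321-1) mod 4)) = b(1) = 8.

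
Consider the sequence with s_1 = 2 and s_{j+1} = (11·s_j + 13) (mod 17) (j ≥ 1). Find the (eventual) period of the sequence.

16

We have s_1 = 2,  s_2 = 1,  s_3 = 7,  s_4 = 5,  s_5 = 0,  s_6 = 13,  s_7 = 3,  s_8 = 12,  s_9 = 9,  s_{10} = 10,  s_{11} = 4,  s_{12} = 6,  s_{13} = 11,  s_{14} = 15,  s_{15} = 8,  s_{16} = 16,  s_{17} = 2.
Since s_{17} = s_1 = 2, the sequence is periodic with period 16.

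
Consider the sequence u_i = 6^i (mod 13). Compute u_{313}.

We have u_1 = 6; u_2 = 10; u_3 = 8; u_4 = 9; u_5 = 2; u_6 = 12; u_7 = 7; u_8 = 3; u_9 = 5; u_{10} = 4; u_{11} = 11; u_{12} = 1; u_{13} = 6.
The sequence repeats with period 12.
So u_{313} = u_{1 + ((313-1) mod 12)} = u_1 = 6.

6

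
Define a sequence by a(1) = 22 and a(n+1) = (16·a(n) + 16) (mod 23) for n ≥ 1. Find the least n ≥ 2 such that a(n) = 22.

12

We have a(1) = 22; a(2) = 0; a(3) = 16; a(4) = 19; a(5) = 21; a(6) = 7; a(7) = 13; a(8) = 17; a(9) = 12; a(10) = 1; a(11) = 9; a(12) = 22.
Since a(12) = a(1) = 22, the sequence is periodic with period 11.
The value 22 next appears (with n ≥ 2) at a(12).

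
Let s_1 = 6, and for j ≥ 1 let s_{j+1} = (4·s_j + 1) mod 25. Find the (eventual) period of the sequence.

Listing terms: s_1 = 6, s_2 = 0, s_3 = 1, s_4 = 5, s_5 = 21, s_6 = 10, s_7 = 16, s_8 = 15, s_9 = 11, s_{10} = 20, s_{11} = 6.
The sequence repeats with period 10.

10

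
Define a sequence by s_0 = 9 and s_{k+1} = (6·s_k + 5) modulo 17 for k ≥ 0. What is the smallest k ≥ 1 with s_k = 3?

7

We have s_0 = 9,  s_1 = 8,  s_2 = 2,  s_3 = 0,  s_4 = 5,  s_5 = 1,  s_6 = 11,  s_7 = 3,  s_8 = 6,  s_9 = 7,  s_{10} = 13,  s_{11} = 15,  s_{12} = 10,  s_{13} = 14,  s_{14} = 4,  s_{15} = 12,  s_{16} = 9.
The sequence repeats with period 16.
The value 3 first appears (with k ≥ 1) at s_7.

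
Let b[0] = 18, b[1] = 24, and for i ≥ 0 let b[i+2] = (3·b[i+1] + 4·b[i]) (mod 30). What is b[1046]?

We have b[0] = 18,  b[1] = 24,  b[2] = 24,  b[3] = 18,  b[4] = 0,  b[5] = 12,  b[6] = 6,  b[7] = 6,  b[8] = 12,  b[9] = 0,  b[10] = 18,  b[11] = 24.
The sequence repeats with period 10.
So b[1046] = b[0 + ((1046-0) mod 10)] = b[6] = 6.

6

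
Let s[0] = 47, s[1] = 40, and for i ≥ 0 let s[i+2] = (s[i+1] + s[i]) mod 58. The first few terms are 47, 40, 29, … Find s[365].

We have s[0] = 47,  s[1] = 40,  s[2] = 29,  s[3] = 11,  s[4] = 40,  s[5] = 51,  s[6] = 33,  s[7] = 26,  s[8] = 1,  s[9] = 27,  s[10] = 28,  s[11] = 55,  s[12] = 25,  s[13] = 22,  s[14] = 47,  s[15] = 11,  s[16] = 0,  s[17] = 11,  s[18] = 11,  s[19] = 22,  s[20] = 33,  s[21] = 55,  s[22] = 30,  s[23] = 27,  s[24] = 57,  s[25] = 26,  s[26] = 25,  s[27] = 51,  s[28] = 18,  s[29] = 11,  s[30] = 29,  s[31] = 40,  s[32] = 11,  s[33] = 51,  s[34] = 4,  s[35] = 55,  s[36] = 1,  s[37] = 56,  s[38] = 57,  s[39] = 55,  s[40] = 54,  s[41] = 51,  s[42] = 47,  s[43] = 40.
The sequence repeats with period 42.
So s[365] = s[0 + ((365-0) mod 42)] = s[29] = 11.

11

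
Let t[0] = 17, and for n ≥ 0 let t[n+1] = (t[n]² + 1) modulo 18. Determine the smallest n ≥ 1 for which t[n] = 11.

4

Listing terms: t[0] = 17, t[1] = 2, t[2] = 5, t[3] = 8, t[4] = 11, t[5] = 14, t[6] = 17.
The sequence repeats with period 6.
The value 11 first appears (with n ≥ 1) at t[4].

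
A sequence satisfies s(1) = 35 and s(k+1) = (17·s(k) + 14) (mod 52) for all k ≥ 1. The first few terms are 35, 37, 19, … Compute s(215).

23

We have s(1) = 35, s(2) = 37, s(3) = 19, s(4) = 25, s(5) = 23, s(6) = 41, s(7) = 35.
Since s(7) = s(1) = 35, the sequence is periodic with period 6.
So s(215) = s(1 + ((215-1) mod 6)) = s(5) = 23.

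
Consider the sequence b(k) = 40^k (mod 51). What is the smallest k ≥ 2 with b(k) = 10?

13

Listing terms: b(1) = 40,  b(2) = 19,  b(3) = 46,  b(4) = 4,  b(5) = 7,  b(6) = 25,  b(7) = 31,  b(8) = 16,  b(9) = 28,  b(10) = 49,  b(11) = 22,  b(12) = 13,  b(13) = 10,  b(14) = 43,  b(15) = 37,  b(16) = 1,  b(17) = 40.
The sequence repeats with period 16.
The value 10 first appears (with k ≥ 2) at b(13).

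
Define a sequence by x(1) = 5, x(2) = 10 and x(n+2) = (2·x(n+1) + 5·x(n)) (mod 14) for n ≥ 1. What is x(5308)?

x(1) = 5,  x(2) = 10,  x(3) = 3,  x(4) = 0,  x(5) = 1,  x(6) = 2,  x(7) = 9,  x(8) = 0,  x(9) = 3,  x(10) = 6,  x(11) = 13,  x(12) = 0,  x(13) = 9,  x(14) = 4,  x(15) = 11,  x(16) = 0,  x(17) = 13,  x(18) = 12,  x(19) = 5,  x(20) = 0,  x(21) = 11,  x(22) = 8,  x(23) = 1,  x(24) = 0,  x(25) = 5,  x(26) = 10.
The sequence repeats with period 24.
(5308 - 1) mod 24 = 3, so x(5308) = x(4) = 0.

0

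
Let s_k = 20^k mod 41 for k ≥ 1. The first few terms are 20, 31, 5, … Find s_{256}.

We have s_1 = 20; s_2 = 31; s_3 = 5; s_4 = 18; s_5 = 32; s_6 = 25; s_7 = 8; s_8 = 37; s_9 = 2; s_{10} = 40; s_{11} = 21; s_{12} = 10; s_{13} = 36; s_{14} = 23; s_{15} = 9; s_{16} = 16; s_{17} = 33; s_{18} = 4; s_{19} = 39; s_{20} = 1; s_{21} = 20.
Since s_{21} = s_1 = 20, the sequence is periodic with period 20.
(256 - 1) mod 20 = 15, so s_{256} = s_{16} = 16.

16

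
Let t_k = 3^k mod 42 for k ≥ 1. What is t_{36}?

Listing terms: t_1 = 3,  t_2 = 9,  t_3 = 27,  t_4 = 39,  t_5 = 33,  t_6 = 15,  t_7 = 3.
Since t_7 = t_1 = 3, the sequence is periodic with period 6.
(36 - 1) mod 6 = 5, so t_{36} = t_6 = 15.

15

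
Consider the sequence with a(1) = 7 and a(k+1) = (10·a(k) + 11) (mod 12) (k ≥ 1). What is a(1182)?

5

Listing terms: a(1) = 7,  a(2) = 9,  a(3) = 5,  a(4) = 1,  a(5) = 9.
Since a(5) = a(2) = 9, the sequence is eventually periodic: after a pre-period of length 1 it cycles with period 3.
For k ≥ 2, a(k) depends only on (k - 2) mod 3. (1182 - 2) mod 3 = 1, so a(1182) = a(3) = 5.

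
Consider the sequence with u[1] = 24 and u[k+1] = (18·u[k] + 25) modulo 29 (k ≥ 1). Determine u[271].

10

We have u[1] = 24,  u[2] = 22,  u[3] = 15,  u[4] = 5,  u[5] = 28,  u[6] = 7,  u[7] = 6,  u[8] = 17,  u[9] = 12,  u[10] = 9,  u[11] = 13,  u[12] = 27,  u[13] = 18,  u[14] = 1,  u[15] = 14,  u[16] = 16,  u[17] = 23,  u[18] = 4,  u[19] = 10,  u[20] = 2,  u[21] = 3,  u[22] = 21,  u[23] = 26,  u[24] = 0,  u[25] = 25,  u[26] = 11,  u[27] = 20,  u[28] = 8,  u[29] = 24.
The sequence repeats with period 28.
(271 - 1) mod 28 = 18, so u[271] = u[19] = 10.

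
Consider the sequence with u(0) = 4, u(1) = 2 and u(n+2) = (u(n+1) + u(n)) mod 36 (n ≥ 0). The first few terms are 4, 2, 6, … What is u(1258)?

30

u(0) = 4, u(1) = 2, u(2) = 6, u(3) = 8, u(4) = 14, u(5) = 22, u(6) = 0, u(7) = 22, u(8) = 22, u(9) = 8, u(10) = 30, u(11) = 2, u(12) = 32, u(13) = 34, u(14) = 30, u(15) = 28, u(16) = 22, u(17) = 14, u(18) = 0, u(19) = 14, u(20) = 14, u(21) = 28, u(22) = 6, u(23) = 34, u(24) = 4, u(25) = 2.
The sequence repeats with period 24.
So u(1258) = u(0 + ((1258-0) mod 24)) = u(10) = 30.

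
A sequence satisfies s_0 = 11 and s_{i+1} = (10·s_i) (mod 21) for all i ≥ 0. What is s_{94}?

2

Computing terms: s_0 = 11,  s_1 = 5,  s_2 = 8,  s_3 = 17,  s_4 = 2,  s_5 = 20,  s_6 = 11.
Since s_6 = s_0 = 11, the sequence is periodic with period 6.
So s_{94} = s_{0 + ((94-0) mod 6)} = s_4 = 2.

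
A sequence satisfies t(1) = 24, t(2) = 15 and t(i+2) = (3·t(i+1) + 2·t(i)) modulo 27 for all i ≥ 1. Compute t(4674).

t(1) = 24; t(2) = 15; t(3) = 12; t(4) = 12; t(5) = 6; t(6) = 15; t(7) = 3; t(8) = 12; t(9) = 15; t(10) = 15; t(11) = 21; t(12) = 12; t(13) = 24; t(14) = 15.
Since (t(13), t(14)) = (t(1), t(2)) = (24, 15) (two consecutive terms determine the rest), the sequence is periodic with period 12.
(4674 - 1) mod 12 = 5, so t(4674) = t(6) = 15.

15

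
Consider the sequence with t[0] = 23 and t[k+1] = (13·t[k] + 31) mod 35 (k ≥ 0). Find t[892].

23

We have t[0] = 23, t[1] = 15, t[2] = 16, t[3] = 29, t[4] = 23.
The sequence repeats with period 4.
(892 - 0) mod 4 = 0, so t[892] = t[0] = 23.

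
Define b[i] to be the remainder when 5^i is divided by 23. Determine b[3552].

Listing terms: b[1] = 5; b[2] = 2; b[3] = 10; b[4] = 4; b[5] = 20; b[6] = 8; b[7] = 17; b[8] = 16; b[9] = 11; b[10] = 9; b[11] = 22; b[12] = 18; b[13] = 21; b[14] = 13; b[15] = 19; b[16] = 3; b[17] = 15; b[18] = 6; b[19] = 7; b[20] = 12; b[21] = 14; b[22] = 1; b[23] = 5.
The sequence repeats with period 22.
(3552 - 1) mod 22 = 9, so b[3552] = b[10] = 9.

9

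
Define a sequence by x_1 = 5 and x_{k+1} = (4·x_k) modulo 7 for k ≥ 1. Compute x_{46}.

We have x_1 = 5; x_2 = 6; x_3 = 3; x_4 = 5.
The sequence repeats with period 3.
(46 - 1) mod 3 = 0, so x_{46} = x_1 = 5.

5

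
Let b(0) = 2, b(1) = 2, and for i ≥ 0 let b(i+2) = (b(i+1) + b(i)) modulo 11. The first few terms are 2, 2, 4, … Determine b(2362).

b(0) = 2,  b(1) = 2,  b(2) = 4,  b(3) = 6,  b(4) = 10,  b(5) = 5,  b(6) = 4,  b(7) = 9,  b(8) = 2,  b(9) = 0,  b(10) = 2,  b(11) = 2.
The sequence repeats with period 10.
So b(2362) = b(0 + ((2362-0) mod 10)) = b(2) = 4.

4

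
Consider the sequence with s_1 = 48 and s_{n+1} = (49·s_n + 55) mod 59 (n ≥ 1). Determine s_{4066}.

s_1 = 48; s_2 = 47; s_3 = 57; s_4 = 16; s_5 = 13; s_6 = 43; s_7 = 38; s_8 = 29; s_9 = 1; s_{10} = 45; s_{11} = 18; s_{12} = 52; s_{13} = 7; s_{14} = 44; s_{15} = 28; s_{16} = 11; s_{17} = 4; s_{18} = 15; s_{19} = 23; s_{20} = 2; s_{21} = 35; s_{22} = 0; s_{23} = 55; s_{24} = 36; s_{25} = 49; s_{26} = 37; s_{27} = 39; s_{28} = 19; s_{29} = 42; s_{30} = 48.
Since s_{30} = s_1 = 48, the sequence is periodic with period 29.
So s_{4066} = s_{1 + ((4066-1) mod 29)} = s_6 = 43.

43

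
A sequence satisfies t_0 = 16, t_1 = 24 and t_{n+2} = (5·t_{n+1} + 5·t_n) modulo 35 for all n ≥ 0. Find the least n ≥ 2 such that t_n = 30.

We have t_0 = 16,  t_1 = 24,  t_2 = 25,  t_3 = 0,  t_4 = 20,  t_5 = 30,  t_6 = 5,  t_7 = 0,  t_8 = 25,  t_9 = 20,  t_{10} = 15,  t_{11} = 0,  t_{12} = 5,  t_{13} = 25,  t_{14} = 10,  t_{15} = 0,  t_{16} = 15,  t_{17} = 5,  t_{18} = 30,  t_{19} = 0,  t_{20} = 10,  t_{21} = 15,  t_{22} = 20,  t_{23} = 0,  t_{24} = 30,  t_{25} = 10,  t_{26} = 25,  t_{27} = 0.
Since (t_{26}, t_{27}) = (t_2, t_3) = (25, 0) (two consecutive terms determine the rest), the sequence is eventually periodic: after a pre-period of length 2 it cycles with period 24.
The value 30 first appears (with n ≥ 2) at t_5.

5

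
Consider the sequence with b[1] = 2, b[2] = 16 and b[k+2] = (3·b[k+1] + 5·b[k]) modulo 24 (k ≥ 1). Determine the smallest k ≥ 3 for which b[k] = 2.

9

Computing terms: b[1] = 2; b[2] = 16; b[3] = 10; b[4] = 14; b[5] = 20; b[6] = 10; b[7] = 10; b[8] = 8; b[9] = 2; b[10] = 22; b[11] = 4; b[12] = 2; b[13] = 2; b[14] = 16.
The sequence repeats with period 12.
The value 2 first appears (with k ≥ 3) at b[9].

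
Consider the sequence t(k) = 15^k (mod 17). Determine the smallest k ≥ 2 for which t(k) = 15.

9

Computing terms: t(1) = 15,  t(2) = 4,  t(3) = 9,  t(4) = 16,  t(5) = 2,  t(6) = 13,  t(7) = 8,  t(8) = 1,  t(9) = 15.
The sequence repeats with period 8.
The value 15 next appears (with k ≥ 2) at t(9).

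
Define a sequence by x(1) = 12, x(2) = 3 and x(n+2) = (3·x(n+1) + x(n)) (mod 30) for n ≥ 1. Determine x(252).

Listing terms: x(1) = 12,  x(2) = 3,  x(3) = 21,  x(4) = 6,  x(5) = 9,  x(6) = 3,  x(7) = 18,  x(8) = 27,  x(9) = 9,  x(10) = 24,  x(11) = 21,  x(12) = 27,  x(13) = 12,  x(14) = 3.
The sequence repeats with period 12.
(252 - 1) mod 12 = 11, so x(252) = x(12) = 27.

27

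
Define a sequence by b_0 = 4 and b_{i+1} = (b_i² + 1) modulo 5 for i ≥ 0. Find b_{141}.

1

Listing terms: b_0 = 4; b_1 = 2; b_2 = 0; b_3 = 1; b_4 = 2.
Since b_4 = b_1 = 2, the sequence is eventually periodic: after a pre-period of length 1 it cycles with period 3.
For i ≥ 1, b_i depends only on (i - 1) mod 3. (141 - 1) mod 3 = 2, so b_{141} = b_3 = 1.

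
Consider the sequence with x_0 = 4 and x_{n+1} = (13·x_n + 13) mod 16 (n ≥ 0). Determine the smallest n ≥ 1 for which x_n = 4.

We have x_0 = 4, x_1 = 1, x_2 = 10, x_3 = 15, x_4 = 0, x_5 = 13, x_6 = 6, x_7 = 11, x_8 = 12, x_9 = 9, x_{10} = 2, x_{11} = 7, x_{12} = 8, x_{13} = 5, x_{14} = 14, x_{15} = 3, x_{16} = 4.
Since x_{16} = x_0 = 4, the sequence is periodic with period 16.
The value 4 next appears (with n ≥ 1) at x_{16}.

16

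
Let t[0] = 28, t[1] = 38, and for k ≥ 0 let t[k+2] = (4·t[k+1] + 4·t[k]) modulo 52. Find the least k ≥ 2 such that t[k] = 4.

2

We have t[0] = 28,  t[1] = 38,  t[2] = 4,  t[3] = 12,  t[4] = 12,  t[5] = 44,  t[6] = 16,  t[7] = 32,  t[8] = 36,  t[9] = 12,  t[10] = 36,  t[11] = 36,  t[12] = 28,  t[13] = 48,  t[14] = 44,  t[15] = 4,  t[16] = 36,  t[17] = 4,  t[18] = 4,  t[19] = 32,  t[20] = 40,  t[21] = 28,  t[22] = 12,  t[23] = 4,  t[24] = 12.
Since (t[23], t[24]) = (t[2], t[3]) = (4, 12) (two consecutive terms determine the rest), the sequence is eventually periodic: after a pre-period of length 2 it cycles with period 21.
The value 4 first appears (with k ≥ 2) at t[2].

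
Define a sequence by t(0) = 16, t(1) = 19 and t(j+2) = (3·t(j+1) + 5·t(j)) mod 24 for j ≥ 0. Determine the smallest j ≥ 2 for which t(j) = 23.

7

Listing terms: t(0) = 16, t(1) = 19, t(2) = 17, t(3) = 2, t(4) = 19, t(5) = 19, t(6) = 8, t(7) = 23, t(8) = 13, t(9) = 10, t(10) = 23, t(11) = 23, t(12) = 16, t(13) = 19.
Since (t(12), t(13)) = (t(0), t(1)) = (16, 19) (two consecutive terms determine the rest), the sequence is periodic with period 12.
The value 23 first appears (with j ≥ 2) at t(7).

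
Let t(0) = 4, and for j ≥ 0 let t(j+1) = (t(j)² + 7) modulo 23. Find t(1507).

We have t(0) = 4, t(1) = 0, t(2) = 7, t(3) = 10, t(4) = 15, t(5) = 2, t(6) = 11, t(7) = 13, t(8) = 15.
Since t(8) = t(4) = 15, the sequence is eventually periodic: after a pre-period of length 4 it cycles with period 4.
For j ≥ 4, t(j) depends only on (j - 4) mod 4. (1507 - 4) mod 4 = 3, so t(1507) = t(7) = 13.

13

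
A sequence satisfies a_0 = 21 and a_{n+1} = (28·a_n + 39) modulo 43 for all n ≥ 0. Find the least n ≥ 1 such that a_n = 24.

27

Computing terms: a_0 = 21, a_1 = 25, a_2 = 8, a_3 = 5, a_4 = 7, a_5 = 20, a_6 = 40, a_7 = 41, a_8 = 26, a_9 = 36, a_{10} = 15, a_{11} = 29, a_{12} = 34, a_{13} = 2, a_{14} = 9, a_{15} = 33, a_{16} = 17, a_{17} = 42, a_{18} = 11, a_{19} = 3, a_{20} = 37, a_{21} = 0, a_{22} = 39, a_{23} = 13, a_{24} = 16, a_{25} = 14, a_{26} = 1, a_{27} = 24, a_{28} = 23, a_{29} = 38, a_{30} = 28, a_{31} = 6, a_{32} = 35, a_{33} = 30, a_{34} = 19, a_{35} = 12, a_{36} = 31, a_{37} = 4, a_{38} = 22, a_{39} = 10, a_{40} = 18, a_{41} = 27, a_{42} = 21.
Since a_{42} = a_0 = 21, the sequence is periodic with period 42.
The value 24 first appears (with n ≥ 1) at a_{27}.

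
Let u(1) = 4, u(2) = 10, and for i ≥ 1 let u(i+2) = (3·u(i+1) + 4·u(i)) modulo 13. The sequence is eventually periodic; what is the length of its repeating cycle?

6

We have u(1) = 4; u(2) = 10; u(3) = 7; u(4) = 9; u(5) = 3; u(6) = 6; u(7) = 4; u(8) = 10.
The sequence repeats with period 6.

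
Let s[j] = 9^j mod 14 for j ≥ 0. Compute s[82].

Computing terms: s[0] = 1; s[1] = 9; s[2] = 11; s[3] = 1.
The sequence repeats with period 3.
So s[82] = s[0 + ((82-0) mod 3)] = s[1] = 9.

9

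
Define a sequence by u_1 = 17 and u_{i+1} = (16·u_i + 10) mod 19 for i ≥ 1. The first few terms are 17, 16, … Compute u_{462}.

0

Computing terms: u_1 = 17,  u_2 = 16,  u_3 = 0,  u_4 = 10,  u_5 = 18,  u_6 = 13,  u_7 = 9,  u_8 = 2,  u_9 = 4,  u_{10} = 17.
The sequence repeats with period 9.
(462 - 1) mod 9 = 2, so u_{462} = u_3 = 0.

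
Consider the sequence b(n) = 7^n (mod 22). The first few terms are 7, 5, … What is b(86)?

Listing terms: b(1) = 7; b(2) = 5; b(3) = 13; b(4) = 3; b(5) = 21; b(6) = 15; b(7) = 17; b(8) = 9; b(9) = 19; b(10) = 1; b(11) = 7.
The sequence repeats with period 10.
So b(86) = b(1 + ((86-1) mod 10)) = b(6) = 15.

15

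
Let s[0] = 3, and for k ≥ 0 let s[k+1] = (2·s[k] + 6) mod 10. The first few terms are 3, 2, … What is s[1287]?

s[0] = 3,  s[1] = 2,  s[2] = 0,  s[3] = 6,  s[4] = 8,  s[5] = 2.
Since s[5] = s[1] = 2, the sequence is eventually periodic: after a pre-period of length 1 it cycles with period 4.
For k ≥ 1, s[k] depends only on (k - 1) mod 4. (1287 - 1) mod 4 = 2, so s[1287] = s[3] = 6.

6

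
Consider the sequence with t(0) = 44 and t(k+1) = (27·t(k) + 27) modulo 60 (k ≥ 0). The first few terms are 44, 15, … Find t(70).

We have t(0) = 44; t(1) = 15; t(2) = 12; t(3) = 51; t(4) = 24; t(5) = 15.
Since t(5) = t(1) = 15, the sequence is eventually periodic: after a pre-period of length 1 it cycles with period 4.
For k ≥ 1, t(k) depends only on (k - 1) mod 4. (70 - 1) mod 4 = 1, so t(70) = t(2) = 12.

12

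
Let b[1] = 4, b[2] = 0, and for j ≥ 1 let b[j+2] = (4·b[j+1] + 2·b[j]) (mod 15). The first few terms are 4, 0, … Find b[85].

b[1] = 4,  b[2] = 0,  b[3] = 8,  b[4] = 2,  b[5] = 9,  b[6] = 10,  b[7] = 13,  b[8] = 12,  b[9] = 14,  b[10] = 5,  b[11] = 3,  b[12] = 7,  b[13] = 4,  b[14] = 0.
Since (b[13], b[14]) = (b[1], b[2]) = (4, 0) (two consecutive terms determine the rest), the sequence is periodic with period 12.
So b[85] = b[1 + ((85-1) mod 12)] = b[1] = 4.

4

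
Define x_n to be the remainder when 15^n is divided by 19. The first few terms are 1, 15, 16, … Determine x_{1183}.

We have x_0 = 1,  x_1 = 15,  x_2 = 16,  x_3 = 12,  x_4 = 9,  x_5 = 2,  x_6 = 11,  x_7 = 13,  x_8 = 5,  x_9 = 18,  x_{10} = 4,  x_{11} = 3,  x_{12} = 7,  x_{13} = 10,  x_{14} = 17,  x_{15} = 8,  x_{16} = 6,  x_{17} = 14,  x_{18} = 1.
Since x_{18} = x_0 = 1, the sequence is periodic with period 18.
So x_{1183} = x_{0 + ((1183-0) mod 18)} = x_{13} = 10.

10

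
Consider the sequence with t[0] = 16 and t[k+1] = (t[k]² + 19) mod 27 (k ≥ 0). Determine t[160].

t[0] = 16, t[1] = 5, t[2] = 17, t[3] = 11, t[4] = 5.
Since t[4] = t[1] = 5, the sequence is eventually periodic: after a pre-period of length 1 it cycles with period 3.
For k ≥ 1, t[k] depends only on (k - 1) mod 3. (160 - 1) mod 3 = 0, so t[160] = t[1] = 5.

5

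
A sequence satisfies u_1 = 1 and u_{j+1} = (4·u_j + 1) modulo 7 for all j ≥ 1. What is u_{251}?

5

u_1 = 1; u_2 = 5; u_3 = 0; u_4 = 1.
Since u_4 = u_1 = 1, the sequence is periodic with period 3.
So u_{251} = u_{1 + ((251-1) mod 3)} = u_2 = 5.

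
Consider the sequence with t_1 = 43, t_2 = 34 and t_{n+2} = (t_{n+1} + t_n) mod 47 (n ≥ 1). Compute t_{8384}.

Computing terms: t_1 = 43; t_2 = 34; t_3 = 30; t_4 = 17; t_5 = 0; t_6 = 17; t_7 = 17; t_8 = 34; t_9 = 4; t_{10} = 38; t_{11} = 42; t_{12} = 33; t_{13} = 28; t_{14} = 14; t_{15} = 42; t_{16} = 9; t_{17} = 4; t_{18} = 13; t_{19} = 17; t_{20} = 30; t_{21} = 0; t_{22} = 30; t_{23} = 30; t_{24} = 13; t_{25} = 43; t_{26} = 9; t_{27} = 5; t_{28} = 14; t_{29} = 19; t_{30} = 33; t_{31} = 5; t_{32} = 38; t_{33} = 43; t_{34} = 34.
Since (t_{33}, t_{34}) = (t_1, t_2) = (43, 34) (two consecutive terms determine the rest), the sequence is periodic with period 32.
So t_{8384} = t_{1 + ((8384-1) mod 32)} = t_{32} = 38.

38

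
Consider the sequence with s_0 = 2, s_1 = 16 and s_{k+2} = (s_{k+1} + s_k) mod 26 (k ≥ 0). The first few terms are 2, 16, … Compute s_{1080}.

Listing terms: s_0 = 2,  s_1 = 16,  s_2 = 18,  s_3 = 8,  s_4 = 0,  s_5 = 8,  s_6 = 8,  s_7 = 16,  s_8 = 24,  s_9 = 14,  s_{10} = 12,  s_{11} = 0,  s_{12} = 12,  s_{13} = 12,  s_{14} = 24,  s_{15} = 10,  s_{16} = 8,  s_{17} = 18,  s_{18} = 0,  s_{19} = 18,  s_{20} = 18,  s_{21} = 10,  s_{22} = 2,  s_{23} = 12,  s_{24} = 14,  s_{25} = 0,  s_{26} = 14,  s_{27} = 14,  s_{28} = 2,  s_{29} = 16.
The sequence repeats with period 28.
So s_{1080} = s_{0 + ((1080-0) mod 28)} = s_{16} = 8.

8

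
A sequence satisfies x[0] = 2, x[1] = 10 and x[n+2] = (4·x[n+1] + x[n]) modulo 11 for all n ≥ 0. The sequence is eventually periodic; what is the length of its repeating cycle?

10

Computing terms: x[0] = 2, x[1] = 10, x[2] = 9, x[3] = 2, x[4] = 6, x[5] = 4, x[6] = 0, x[7] = 4, x[8] = 5, x[9] = 2, x[10] = 2, x[11] = 10.
Since (x[10], x[11]) = (x[0], x[1]) = (2, 10) (two consecutive terms determine the rest), the sequence is periodic with period 10.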